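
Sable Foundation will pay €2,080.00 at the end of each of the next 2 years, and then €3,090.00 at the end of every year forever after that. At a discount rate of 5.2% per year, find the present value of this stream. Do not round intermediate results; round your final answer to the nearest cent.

PV of 2-year annuity: €2,080.00 × [1 − (1+0.052)^−2] / 0.052 = 3856.64098
Perpetuity value at year 2: €3,090.00 / 0.052 = 59423.07692
PV of perpetuity: 59423.07692 / (1+0.052)^2 = 53693.74008
Total PV = 3856.64098 + 53693.74008 = 57550.38106

€57550.38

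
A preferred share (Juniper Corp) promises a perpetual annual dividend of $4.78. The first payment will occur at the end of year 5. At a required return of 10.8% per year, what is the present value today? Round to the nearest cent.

$29.37

Value at end of year 4: C / r = $4.78 / 0.108 = $44.2593
Discount to today: PV = $44.2593 / (1 + 0.108)^4 = $44.2593 / 1.507159 = $29.37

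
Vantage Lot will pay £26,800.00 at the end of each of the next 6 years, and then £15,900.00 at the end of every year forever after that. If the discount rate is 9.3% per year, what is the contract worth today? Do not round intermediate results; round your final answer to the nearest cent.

PV of 6-year annuity: £26,800.00 × [1 − (1+0.093)^−6] / 0.093 = 119154.85429
Perpetuity value at year 6: £15,900.00 / 0.093 = 170967.74194
PV of perpetuity: 170967.74194 / (1+0.093)^6 = 100275.12316
Total PV = 119154.85429 + 100275.12316 = 219429.97745

£219429.98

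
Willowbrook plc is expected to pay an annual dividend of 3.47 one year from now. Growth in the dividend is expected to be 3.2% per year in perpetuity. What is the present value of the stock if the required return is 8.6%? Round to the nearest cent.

Growing perpetuity: P = D₁ / (r − g) = 3.4700 / (0.086 − 0.032) = 64.26

64.26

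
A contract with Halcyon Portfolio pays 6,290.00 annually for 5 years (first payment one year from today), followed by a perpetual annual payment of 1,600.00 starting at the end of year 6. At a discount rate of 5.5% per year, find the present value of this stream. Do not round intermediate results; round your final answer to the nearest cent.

PV of 5-year annuity: 6,290.00 × [1 − (1+0.055)^−5] / 0.055 = 26860.08935
Perpetuity value at year 5: 1,600.00 / 0.055 = 29090.90909
PV of perpetuity: 29090.90909 / (1+0.055)^5 = 22258.45393
Total PV = 26860.08935 + 22258.45393 = 49118.54328

49118.54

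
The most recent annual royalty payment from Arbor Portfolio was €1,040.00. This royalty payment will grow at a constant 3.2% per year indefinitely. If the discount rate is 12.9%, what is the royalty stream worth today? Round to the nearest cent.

D₁ = D₀ × (1 + g) = €1,040.00 × 1.032 = €1,073.2800
Growing perpetuity: P = D₁ / (r − g) = €1,073.2800 / (0.129 − 0.032) = €11,064.74

€11064.74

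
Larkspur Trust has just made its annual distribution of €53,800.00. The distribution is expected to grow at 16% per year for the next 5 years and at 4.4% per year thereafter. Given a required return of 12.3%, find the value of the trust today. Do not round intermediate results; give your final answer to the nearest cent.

€1132863.98

D_1 = 62408.00000
D_2 = 72393.28000
D_3 = 83976.20480
D_4 = 97412.39757
D_5 = 112998.38118
Terminal value at year 5: TV = D_5×(1+g_2)/(r−g_2) = 117970.30995/0.079 = 1493295.06267
P_0 = D_1/(1+r)^1 + D_2/(1+r)^2 + D_3/(1+r)^3 + D_4/(1+r)^4 + D_5/(1+r)^5 + TV/(1+r)^5
    = 55572.57346 + 57403.54872 + 59294.84997 + 61248.46480 + 63266.44628 + 836078.10015 = 1132863.98339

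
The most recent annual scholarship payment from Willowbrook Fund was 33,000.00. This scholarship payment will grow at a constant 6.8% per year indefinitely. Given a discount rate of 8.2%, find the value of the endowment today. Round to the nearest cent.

D₁ = D₀ × (1 + g) = 33,000.00 × 1.068 = 35,244.0000
Growing perpetuity: P = D₁ / (r − g) = 35,244.0000 / (0.082 − 0.068) = 2,517,428.57

2517428.57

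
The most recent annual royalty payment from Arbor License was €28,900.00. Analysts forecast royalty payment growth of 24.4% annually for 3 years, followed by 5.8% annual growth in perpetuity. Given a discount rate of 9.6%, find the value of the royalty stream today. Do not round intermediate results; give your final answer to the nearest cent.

D_1 = 35951.60000
D_2 = 44723.79040
D_3 = 55636.39526
Terminal value at year 3: TV = D_3×(1+g_2)/(r−g_2) = 58863.30618/0.038 = 1549034.37322
P_0 = D_1/(1+r)^1 + D_2/(1+r)^2 + D_3/(1+r)^3 + TV/(1+r)^3
    = 32802.55474 + 37232.09681 + 42259.78871 + 1176601.48576 = 1288895.92602

€1288895.93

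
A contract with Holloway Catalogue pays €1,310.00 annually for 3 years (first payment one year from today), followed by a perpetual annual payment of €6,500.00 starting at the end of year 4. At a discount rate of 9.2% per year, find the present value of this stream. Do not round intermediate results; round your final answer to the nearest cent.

€57561.44

PV of 3-year annuity: €1,310.00 × [1 − (1+0.092)^−3] / 0.092 = 3304.21187
Perpetuity value at year 3: €6,500.00 / 0.092 = 70652.17391
PV of perpetuity: 70652.17391 / (1+0.092)^3 = 54257.22954
Total PV = 3304.21187 + 54257.22954 = 57561.44140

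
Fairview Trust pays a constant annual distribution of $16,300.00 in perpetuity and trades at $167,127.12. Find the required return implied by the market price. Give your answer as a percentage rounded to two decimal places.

P = C/r ⇒ r = C/P = $16,300.00/$167,127.12 = 0.097531

9.75%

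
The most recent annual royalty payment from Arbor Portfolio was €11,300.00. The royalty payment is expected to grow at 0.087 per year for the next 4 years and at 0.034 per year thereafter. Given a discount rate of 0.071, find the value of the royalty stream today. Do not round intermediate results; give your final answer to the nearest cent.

€382000.53

D_1 = 12283.10000
D_2 = 13351.72970
D_3 = 14513.33018
D_4 = 15775.98991
Terminal value at year 4: TV = D_4×(1+g_2)/(r−g_2) = 16312.37357/0.037 = 440874.96127
P_0 = D_1/(1+r)^1 + D_2/(1+r)^2 + D_3/(1+r)^3 + D_4/(1+r)^4 + TV/(1+r)^4
    = 11468.81419 + 11640.15035 + 11814.04616 + 11990.53984 + 335086.97830 = 382000.52884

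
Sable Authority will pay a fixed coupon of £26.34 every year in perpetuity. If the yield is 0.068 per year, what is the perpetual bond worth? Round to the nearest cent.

£387.35

Level perpetuity: PV = C / r = £26.34 / 0.068 = £387.35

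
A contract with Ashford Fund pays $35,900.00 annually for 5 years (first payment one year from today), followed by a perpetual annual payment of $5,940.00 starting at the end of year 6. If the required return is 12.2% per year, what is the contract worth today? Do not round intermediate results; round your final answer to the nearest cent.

$156154.66

PV of 5-year annuity: $35,900.00 × [1 − (1+0.122)^−5] / 0.122 = 128772.83719
Perpetuity value at year 5: $5,940.00 / 0.122 = 48688.52459
PV of perpetuity: 48688.52459 / (1+0.122)^5 = 27381.82117
Total PV = 128772.83719 + 27381.82117 = 156154.65836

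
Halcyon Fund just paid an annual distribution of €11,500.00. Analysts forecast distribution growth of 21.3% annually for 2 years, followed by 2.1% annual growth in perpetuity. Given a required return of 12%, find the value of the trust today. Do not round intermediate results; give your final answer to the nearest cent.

€165059.02

D_1 = 13949.50000
D_2 = 16920.74350
Terminal value at year 2: TV = D_2×(1+g_2)/(r−g_2) = 17276.07911/0.099 = 174505.84963
P_0 = D_1/(1+r)^1 + D_2/(1+r)^2 + TV/(1+r)^2
    = 12454.91071 + 13489.11312 + 139114.99492 = 165059.01876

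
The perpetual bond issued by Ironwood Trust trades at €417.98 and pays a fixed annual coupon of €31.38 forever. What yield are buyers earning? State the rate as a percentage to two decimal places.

7.51%

P = C/r ⇒ r = C/P = €31.38/€417.98 = 0.075075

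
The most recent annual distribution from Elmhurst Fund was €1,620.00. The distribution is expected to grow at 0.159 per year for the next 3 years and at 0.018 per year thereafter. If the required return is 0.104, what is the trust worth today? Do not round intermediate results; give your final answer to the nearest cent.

€27547.97

D_1 = 1877.58000
D_2 = 2176.11522
D_3 = 2522.11754
Terminal value at year 3: TV = D_3×(1+g_2)/(r−g_2) = 2567.51566/0.086 = 29854.83321
P_0 = D_1/(1+r)^1 + D_2/(1+r)^2 + D_3/(1+r)^3 + TV/(1+r)^3
    = 1700.70652 + 1785.43375 + 1874.38199 + 22187.45191 = 27547.97416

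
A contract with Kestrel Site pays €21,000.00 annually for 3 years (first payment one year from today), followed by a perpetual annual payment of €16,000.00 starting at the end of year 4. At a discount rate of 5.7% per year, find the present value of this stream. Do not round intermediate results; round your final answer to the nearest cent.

PV of 3-year annuity: €21,000.00 × [1 − (1+0.057)^−3] / 0.057 = 56446.27981
Perpetuity value at year 3: €16,000.00 / 0.057 = 280701.75439
PV of perpetuity: 280701.75439 / (1+0.057)^3 = 237695.06501
Total PV = 56446.27981 + 237695.06501 = 294141.34482

€294141.34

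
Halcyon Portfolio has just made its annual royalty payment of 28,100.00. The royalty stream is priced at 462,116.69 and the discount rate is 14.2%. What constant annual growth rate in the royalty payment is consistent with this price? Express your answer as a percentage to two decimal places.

P = D₀(1+g)/(r−g) ⇒ P(r−g) = D₀(1+g) ⇒ g(P+D₀) = P·r − D₀
g = (P·r − D₀)/(P + D₀) = (462,116.69×0.142 − 28,100.00) / (462,116.69 + 28,100.00) = 0.076539

7.65%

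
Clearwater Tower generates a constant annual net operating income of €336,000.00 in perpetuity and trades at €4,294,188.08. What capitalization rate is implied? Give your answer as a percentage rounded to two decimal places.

P = C/r ⇒ r = C/P = €336,000.00/€4,294,188.08 = 0.078245

7.82%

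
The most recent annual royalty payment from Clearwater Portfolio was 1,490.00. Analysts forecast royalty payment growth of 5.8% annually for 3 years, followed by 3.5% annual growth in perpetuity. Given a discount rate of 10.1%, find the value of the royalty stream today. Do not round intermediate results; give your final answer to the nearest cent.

24863.59

D_1 = 1576.42000
D_2 = 1667.85236
D_3 = 1764.58780
Terminal value at year 3: TV = D_3×(1+g_2)/(r−g_2) = 1826.34837/0.066 = 27671.94500
P_0 = D_1/(1+r)^1 + D_2/(1+r)^2 + D_3/(1+r)^3 + TV/(1+r)^3
    = 1431.80745 + 1375.88763 + 1322.15178 + 20733.74385 = 24863.59071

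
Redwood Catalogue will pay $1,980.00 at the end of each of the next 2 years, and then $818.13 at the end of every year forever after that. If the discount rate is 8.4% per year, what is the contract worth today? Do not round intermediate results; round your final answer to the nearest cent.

PV of 2-year annuity: $1,980.00 × [1 − (1+0.084)^−2] / 0.084 = 3511.59434
Perpetuity value at year 2: $818.13 / 0.084 = 9739.64286
PV of perpetuity: 9739.64286 / (1+0.084)^2 = 8288.66272
Total PV = 3511.59434 + 8288.66272 = 11800.25706

$11800.26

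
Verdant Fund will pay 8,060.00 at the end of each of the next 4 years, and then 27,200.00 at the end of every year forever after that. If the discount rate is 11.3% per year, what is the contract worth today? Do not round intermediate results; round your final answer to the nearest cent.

181705.51

PV of 4-year annuity: 8,060.00 × [1 − (1+0.113)^−4] / 0.113 = 24846.38247
Perpetuity value at year 4: 27,200.00 / 0.113 = 240707.96460
PV of perpetuity: 240707.96460 / (1+0.113)^4 = 156859.13047
Total PV = 24846.38247 + 156859.13047 = 181705.51293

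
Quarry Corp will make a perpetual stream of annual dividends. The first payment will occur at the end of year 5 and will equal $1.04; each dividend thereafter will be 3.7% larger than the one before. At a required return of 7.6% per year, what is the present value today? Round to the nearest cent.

$19.89

Value at end of year 4: C₁ / (r − g) = $1.04 / (0.076 − 0.037) = $26.6667
Discount to today: PV = $26.6667 / (1 + 0.076)^4 = $26.6667 / 1.340445 = $19.89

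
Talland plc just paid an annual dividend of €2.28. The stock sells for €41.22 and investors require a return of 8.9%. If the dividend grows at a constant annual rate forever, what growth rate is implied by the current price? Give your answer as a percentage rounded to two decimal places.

3.19%

P = D₀(1+g)/(r−g) ⇒ P(r−g) = D₀(1+g) ⇒ g(P+D₀) = P·r − D₀
g = (P·r − D₀)/(P + D₀) = (€41.22×0.089 − €2.28) / (€41.22 + €2.28) = 0.031921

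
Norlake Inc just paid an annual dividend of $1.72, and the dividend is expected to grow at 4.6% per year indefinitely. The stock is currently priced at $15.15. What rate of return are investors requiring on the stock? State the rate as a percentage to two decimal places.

16.48%

D₁ = $1.72 × 1.046 = $1.7991
P = D₁/(r − g) ⇒ r = D₁/P + g = $1.7991/$15.15 + 0.046 = 0.118754 + 0.046 = 0.164754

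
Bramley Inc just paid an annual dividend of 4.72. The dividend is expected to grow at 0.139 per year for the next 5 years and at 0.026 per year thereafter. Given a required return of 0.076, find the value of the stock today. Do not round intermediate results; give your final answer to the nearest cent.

D_1 = 5.37608
D_2 = 6.12336
D_3 = 6.97450
D_4 = 7.94396
D_5 = 9.04817
Terminal value at year 5: TV = D_5×(1+g_2)/(r−g_2) = 9.28342/0.05 = 185.66839
P_0 = D_1/(1+r)^1 + D_2/(1+r)^2 + D_3/(1+r)^3 + D_4/(1+r)^4 + D_5/(1+r)^5 + TV/(1+r)^5
    = 4.99636 + 5.28889 + 5.59856 + 5.92636 + 6.27335 + 128.72907 = 156.81258

156.81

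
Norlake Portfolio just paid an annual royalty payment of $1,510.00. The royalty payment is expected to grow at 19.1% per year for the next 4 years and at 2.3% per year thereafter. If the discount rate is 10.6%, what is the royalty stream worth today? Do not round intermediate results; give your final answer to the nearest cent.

$32319.71

D_1 = 1798.41000
D_2 = 2141.90631
D_3 = 2551.01042
D_4 = 3038.25340
Terminal value at year 4: TV = D_4×(1+g_2)/(r−g_2) = 3108.13323/0.083 = 37447.38835
P_0 = D_1/(1+r)^1 + D_2/(1+r)^2 + D_3/(1+r)^3 + D_4/(1+r)^4 + TV/(1+r)^4
    = 1626.04882 + 1751.01641 + 1885.58820 + 2030.50230 + 25026.55242 = 32319.70815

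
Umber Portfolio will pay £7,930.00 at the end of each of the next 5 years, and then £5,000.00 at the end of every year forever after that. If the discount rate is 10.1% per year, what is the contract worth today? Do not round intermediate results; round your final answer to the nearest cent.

£60583.64

PV of 5-year annuity: £7,930.00 × [1 − (1+0.101)^−5] / 0.101 = 29984.30088
Perpetuity value at year 5: £5,000.00 / 0.101 = 49504.95050
PV of perpetuity: 49504.95050 / (1+0.101)^5 = 30599.33834
Total PV = 29984.30088 + 30599.33834 = 60583.63922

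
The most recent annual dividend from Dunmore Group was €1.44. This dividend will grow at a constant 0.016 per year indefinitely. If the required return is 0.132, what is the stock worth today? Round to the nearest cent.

D₁ = D₀ × (1 + g) = €1.44 × 1.016 = €1.4630
Growing perpetuity: P = D₁ / (r − g) = €1.4630 / (0.132 − 0.016) = €12.61

€12.61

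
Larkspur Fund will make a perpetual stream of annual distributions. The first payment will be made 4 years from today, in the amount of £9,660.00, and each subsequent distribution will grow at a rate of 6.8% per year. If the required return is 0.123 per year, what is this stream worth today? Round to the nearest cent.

£124015.27

Value at end of year 3: C₁ / (r − g) = £9,660.00 / (0.123 − 0.068) = £175,636.3636
Discount to today: PV = £175,636.3636 / (1 + 0.123)^3 = £175,636.3636 / 1.416248 = £124,015.27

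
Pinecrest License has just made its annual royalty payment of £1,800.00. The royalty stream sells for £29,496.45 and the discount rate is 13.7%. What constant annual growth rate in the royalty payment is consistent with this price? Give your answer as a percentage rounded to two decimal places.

P = D₀(1+g)/(r−g) ⇒ P(r−g) = D₀(1+g) ⇒ g(P+D₀) = P·r − D₀
g = (P·r − D₀)/(P + D₀) = (£29,496.45×0.137 − £1,800.00) / (£29,496.45 + £1,800.00) = 0.071606

7.16%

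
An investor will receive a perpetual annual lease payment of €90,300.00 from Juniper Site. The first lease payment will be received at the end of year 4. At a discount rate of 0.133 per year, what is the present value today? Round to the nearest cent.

€466816.70

Value at end of year 3: C / r = €90,300.00 / 0.133 = €678,947.3684
Discount to today: PV = €678,947.3684 / (1 + 0.133)^3 = €678,947.3684 / 1.454420 = €466,816.70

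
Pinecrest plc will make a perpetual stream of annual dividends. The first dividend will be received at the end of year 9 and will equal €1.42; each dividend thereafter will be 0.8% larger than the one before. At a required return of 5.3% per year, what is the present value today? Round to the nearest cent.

€20.88

Value at end of year 8: C₁ / (r − g) = €1.42 / (0.053 − 0.008) = €31.5556
Discount to today: PV = €31.5556 / (1 + 0.053)^8 = €31.5556 / 1.511565 = €20.88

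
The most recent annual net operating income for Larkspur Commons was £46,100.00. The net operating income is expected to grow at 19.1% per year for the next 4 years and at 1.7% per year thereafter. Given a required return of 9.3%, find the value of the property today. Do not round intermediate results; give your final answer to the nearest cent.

£1099319.57

D_1 = 54905.10000
D_2 = 65391.97410
D_3 = 77881.84115
D_4 = 92757.27281
Terminal value at year 4: TV = D_4×(1+g_2)/(r−g_2) = 94334.14645/0.076 = 1241238.76909
P_0 = D_1/(1+r)^1 + D_2/(1+r)^2 + D_3/(1+r)^3 + D_4/(1+r)^4 + TV/(1+r)^4
    = 50233.39433 + 54737.39492 + 59645.23087 + 64993.11068 + 869710.44158 = 1099319.57238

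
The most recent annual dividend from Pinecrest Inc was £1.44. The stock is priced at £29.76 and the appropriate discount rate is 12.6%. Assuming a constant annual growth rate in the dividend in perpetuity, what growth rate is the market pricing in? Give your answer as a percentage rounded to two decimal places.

7.40%

P = D₀(1+g)/(r−g) ⇒ P(r−g) = D₀(1+g) ⇒ g(P+D₀) = P·r − D₀
g = (P·r − D₀)/(P + D₀) = (£29.76×0.126 − £1.44) / (£29.76 + £1.44) = 0.074031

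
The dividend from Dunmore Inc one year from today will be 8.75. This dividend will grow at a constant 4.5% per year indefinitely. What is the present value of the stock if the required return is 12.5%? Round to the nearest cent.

109.38

Growing perpetuity: P = D₁ / (r − g) = 8.7500 / (0.125 − 0.045) = 109.38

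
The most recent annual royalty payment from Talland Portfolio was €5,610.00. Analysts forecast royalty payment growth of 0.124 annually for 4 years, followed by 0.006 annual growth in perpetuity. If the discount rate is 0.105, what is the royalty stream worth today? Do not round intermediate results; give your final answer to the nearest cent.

€84451.12

D_1 = 6305.64000
D_2 = 7087.53936
D_3 = 7966.39424
D_4 = 8954.22713
Terminal value at year 4: TV = D_4×(1+g_2)/(r−g_2) = 9007.95249/0.099 = 90989.41908
P_0 = D_1/(1+r)^1 + D_2/(1+r)^2 + D_3/(1+r)^3 + D_4/(1+r)^4 + TV/(1+r)^4
    = 5706.46154 + 5804.58169 + 5904.38898 + 6005.91241 + 61029.77660 = 84451.12122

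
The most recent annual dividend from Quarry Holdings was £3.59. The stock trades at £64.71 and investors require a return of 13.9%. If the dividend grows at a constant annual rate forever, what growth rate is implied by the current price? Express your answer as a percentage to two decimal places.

7.91%

P = D₀(1+g)/(r−g) ⇒ P(r−g) = D₀(1+g) ⇒ g(P+D₀) = P·r − D₀
g = (P·r − D₀)/(P + D₀) = (£64.71×0.139 − £3.59) / (£64.71 + £3.59) = 0.079132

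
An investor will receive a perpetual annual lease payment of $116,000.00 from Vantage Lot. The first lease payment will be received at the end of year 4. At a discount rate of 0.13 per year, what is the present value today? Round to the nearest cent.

$618413.99

Value at end of year 3: C / r = $116,000.00 / 0.13 = $892,307.6923
Discount to today: PV = $892,307.6923 / (1 + 0.13)^3 = $892,307.6923 / 1.442897 = $618,413.99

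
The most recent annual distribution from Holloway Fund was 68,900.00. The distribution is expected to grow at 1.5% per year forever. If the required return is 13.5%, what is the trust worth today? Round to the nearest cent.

582779.17

D₁ = D₀ × (1 + g) = 68,900.00 × 1.015 = 69,933.5000
Growing perpetuity: P = D₁ / (r − g) = 69,933.5000 / (0.135 − 0.015) = 582,779.17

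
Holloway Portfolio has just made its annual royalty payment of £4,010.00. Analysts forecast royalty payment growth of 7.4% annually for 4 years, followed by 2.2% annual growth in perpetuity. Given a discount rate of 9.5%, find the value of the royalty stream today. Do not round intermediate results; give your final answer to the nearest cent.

D_1 = 4306.74000
D_2 = 4625.43876
D_3 = 4967.72123
D_4 = 5335.33260
Terminal value at year 4: TV = D_4×(1+g_2)/(r−g_2) = 5452.70992/0.073 = 74694.65639
P_0 = D_1/(1+r)^1 + D_2/(1+r)^2 + D_3/(1+r)^3 + D_4/(1+r)^4 + TV/(1+r)^4
    = 3933.09589 + 3857.66665 + 3783.68401 + 3711.12020 + 51955.68284 = 67241.24960

£67241.25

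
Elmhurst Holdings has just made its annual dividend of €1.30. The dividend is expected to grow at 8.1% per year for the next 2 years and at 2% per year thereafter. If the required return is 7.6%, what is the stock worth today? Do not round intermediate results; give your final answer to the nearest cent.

€26.52

D_1 = 1.40530
D_2 = 1.51913
Terminal value at year 2: TV = D_2×(1+g_2)/(r−g_2) = 1.54951/0.056 = 27.66986
P_0 = D_1/(1+r)^1 + D_2/(1+r)^2 + TV/(1+r)^2
    = 1.30604 + 1.31211 + 23.89914 = 26.51729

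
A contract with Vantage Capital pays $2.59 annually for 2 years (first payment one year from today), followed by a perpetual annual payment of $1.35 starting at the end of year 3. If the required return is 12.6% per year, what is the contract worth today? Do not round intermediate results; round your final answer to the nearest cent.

$12.79

PV of 2-year annuity: $2.59 × [1 − (1+0.126)^−2] / 0.126 = 4.34296
Perpetuity value at year 2: $1.35 / 0.126 = 10.71429
PV of perpetuity: 10.71429 / (1+0.126)^2 = 8.45058
Total PV = 4.34296 + 8.45058 = 12.79354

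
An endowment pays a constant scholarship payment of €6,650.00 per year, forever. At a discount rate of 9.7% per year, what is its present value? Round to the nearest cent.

Level perpetuity: PV = C / r = €6,650.00 / 0.097 = €68,556.70

€68556.70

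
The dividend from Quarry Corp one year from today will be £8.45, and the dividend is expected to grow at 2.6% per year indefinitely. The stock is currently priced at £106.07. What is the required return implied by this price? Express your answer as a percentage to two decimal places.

10.57%

P = D₁/(r − g) ⇒ r = D₁/P + g = £8.4500/£106.07 + 0.026 = 0.079664 + 0.026 = 0.105664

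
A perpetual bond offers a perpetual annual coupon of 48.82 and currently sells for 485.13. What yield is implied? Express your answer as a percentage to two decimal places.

P = C/r ⇒ r = C/P = 48.82/485.13 = 0.100633

10.06%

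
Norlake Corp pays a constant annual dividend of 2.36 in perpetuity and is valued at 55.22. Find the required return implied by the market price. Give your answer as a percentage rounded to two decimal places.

4.27%

P = C/r ⇒ r = C/P = 2.36/55.22 = 0.042738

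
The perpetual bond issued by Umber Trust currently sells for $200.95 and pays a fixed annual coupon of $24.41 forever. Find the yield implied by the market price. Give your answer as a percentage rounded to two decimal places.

P = C/r ⇒ r = C/P = $24.41/$200.95 = 0.121473

12.15%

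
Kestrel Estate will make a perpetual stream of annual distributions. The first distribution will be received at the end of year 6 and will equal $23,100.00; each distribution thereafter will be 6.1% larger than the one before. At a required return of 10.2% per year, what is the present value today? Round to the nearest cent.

$346673.11

Value at end of year 5: C₁ / (r − g) = $23,100.00 / (0.102 − 0.061) = $563,414.6341
Discount to today: PV = $563,414.6341 / (1 + 0.102)^5 = $563,414.6341 / 1.625204 = $346,673.11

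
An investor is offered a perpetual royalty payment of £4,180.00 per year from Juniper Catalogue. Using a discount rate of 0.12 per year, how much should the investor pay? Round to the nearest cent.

£34833.33

Level perpetuity: PV = C / r = £4,180.00 / 0.12 = £34,833.33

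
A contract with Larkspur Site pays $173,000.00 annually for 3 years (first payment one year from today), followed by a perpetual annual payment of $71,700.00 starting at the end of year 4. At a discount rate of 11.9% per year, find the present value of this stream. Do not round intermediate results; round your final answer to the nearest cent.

$846245.22

PV of 3-year annuity: $173,000.00 × [1 − (1+0.119)^−3] / 0.119 = 416231.87713
Perpetuity value at year 3: $71,700.00 / 0.119 = 602521.00840
PV of perpetuity: 602521.00840 / (1+0.119)^3 = 430013.34603
Total PV = 416231.87713 + 430013.34603 = 846245.22316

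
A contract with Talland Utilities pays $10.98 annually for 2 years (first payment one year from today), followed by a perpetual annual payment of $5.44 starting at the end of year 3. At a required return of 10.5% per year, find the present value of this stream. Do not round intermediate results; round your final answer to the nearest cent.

PV of 2-year annuity: $10.98 × [1 − (1+0.105)^−2] / 0.105 = 18.92910
Perpetuity value at year 2: $5.44 / 0.105 = 51.80952
PV of perpetuity: 51.80952 / (1+0.105)^2 = 42.43117
Total PV = 18.92910 + 42.43117 = 61.36027

$61.36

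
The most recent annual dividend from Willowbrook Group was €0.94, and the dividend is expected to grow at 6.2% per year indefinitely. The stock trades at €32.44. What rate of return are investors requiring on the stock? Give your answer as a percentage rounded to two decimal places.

9.28%

D₁ = €0.94 × 1.062 = €0.9983
P = D₁/(r − g) ⇒ r = D₁/P + g = €0.9983/€32.44 + 0.062 = 0.030773 + 0.062 = 0.092773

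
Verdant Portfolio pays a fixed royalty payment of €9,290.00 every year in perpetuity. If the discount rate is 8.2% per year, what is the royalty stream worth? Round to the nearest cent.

€113292.68

Level perpetuity: PV = C / r = €9,290.00 / 0.082 = €113,292.68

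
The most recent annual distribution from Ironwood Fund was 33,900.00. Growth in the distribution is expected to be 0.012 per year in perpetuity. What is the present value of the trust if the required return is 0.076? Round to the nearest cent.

D₁ = D₀ × (1 + g) = 33,900.00 × 1.012 = 34,306.8000
Growing perpetuity: P = D₁ / (r − g) = 34,306.8000 / (0.076 − 0.012) = 536,043.75

536043.75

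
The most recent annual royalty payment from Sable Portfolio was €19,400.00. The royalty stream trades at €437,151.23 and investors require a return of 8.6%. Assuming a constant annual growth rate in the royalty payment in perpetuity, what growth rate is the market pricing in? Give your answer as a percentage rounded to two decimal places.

3.99%

P = D₀(1+g)/(r−g) ⇒ P(r−g) = D₀(1+g) ⇒ g(P+D₀) = P·r − D₀
g = (P·r − D₀)/(P + D₀) = (€437,151.23×0.086 − €19,400.00) / (€437,151.23 + €19,400.00) = 0.039853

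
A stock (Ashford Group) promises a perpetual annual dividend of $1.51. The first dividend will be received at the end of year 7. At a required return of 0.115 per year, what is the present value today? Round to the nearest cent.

$6.83

Value at end of year 6: C / r = $1.51 / 0.115 = $13.1304
Discount to today: PV = $13.1304 / (1 + 0.115)^6 = $13.1304 / 1.921539 = $6.83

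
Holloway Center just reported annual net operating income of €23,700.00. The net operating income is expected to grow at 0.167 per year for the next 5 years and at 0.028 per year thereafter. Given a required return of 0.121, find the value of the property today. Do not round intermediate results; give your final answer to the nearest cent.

€454231.48

D_1 = 27657.90000
D_2 = 32276.76930
D_3 = 37666.98977
D_4 = 43957.37707
D_5 = 51298.25904
Terminal value at year 5: TV = D_5×(1+g_2)/(r−g_2) = 52734.61029/0.093 = 567038.82030
P_0 = D_1/(1+r)^1 + D_2/(1+r)^2 + D_3/(1+r)^3 + D_4/(1+r)^4 + D_5/(1+r)^5 + TV/(1+r)^5
    = 24672.52453 + 25684.95640 + 26738.93321 + 27836.15972 + 28978.41070 + 320320.49680 = 454231.48137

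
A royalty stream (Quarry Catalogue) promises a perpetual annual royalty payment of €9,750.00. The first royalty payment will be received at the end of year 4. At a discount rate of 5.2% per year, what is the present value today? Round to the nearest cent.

€161047.52

Value at end of year 3: C / r = €9,750.00 / 0.052 = €187,500.0000
Discount to today: PV = €187,500.0000 / (1 + 0.052)^3 = €187,500.0000 / 1.164253 = €161,047.52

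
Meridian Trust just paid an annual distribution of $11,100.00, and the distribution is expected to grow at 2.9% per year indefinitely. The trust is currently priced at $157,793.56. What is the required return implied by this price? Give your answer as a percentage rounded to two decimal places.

10.14%

D₁ = $11,100.00 × 1.029 = $11,421.9000
P = D₁/(r − g) ⇒ r = D₁/P + g = $11,421.9000/$157,793.56 + 0.029 = 0.072385 + 0.029 = 0.101385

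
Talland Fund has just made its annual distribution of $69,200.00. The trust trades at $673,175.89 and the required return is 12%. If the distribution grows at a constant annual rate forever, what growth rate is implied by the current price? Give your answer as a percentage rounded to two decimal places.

P = D₀(1+g)/(r−g) ⇒ P(r−g) = D₀(1+g) ⇒ g(P+D₀) = P·r − D₀
g = (P·r − D₀)/(P + D₀) = ($673,175.89×0.12 − $69,200.00) / ($673,175.89 + $69,200.00) = 0.015600

1.56%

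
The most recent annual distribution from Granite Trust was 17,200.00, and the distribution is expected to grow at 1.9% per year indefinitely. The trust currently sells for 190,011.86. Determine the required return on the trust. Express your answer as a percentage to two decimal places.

11.12%

D₁ = 17,200.00 × 1.019 = 17,526.8000
P = D₁/(r − g) ⇒ r = D₁/P + g = 17,526.8000/190,011.86 + 0.019 = 0.092241 + 0.019 = 0.111241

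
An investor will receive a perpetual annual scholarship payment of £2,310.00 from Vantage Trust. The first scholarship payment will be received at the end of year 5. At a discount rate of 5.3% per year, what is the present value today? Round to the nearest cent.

Value at end of year 4: C / r = £2,310.00 / 0.053 = £43,584.9057
Discount to today: PV = £43,584.9057 / (1 + 0.053)^4 = £43,584.9057 / 1.229457 = £35,450.52

£35450.52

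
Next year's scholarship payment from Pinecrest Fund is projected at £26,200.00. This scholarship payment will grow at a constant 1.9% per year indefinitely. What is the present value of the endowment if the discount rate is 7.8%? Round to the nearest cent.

Growing perpetuity: P = D₁ / (r − g) = £26,200.0000 / (0.078 − 0.019) = £444,067.80

£444067.80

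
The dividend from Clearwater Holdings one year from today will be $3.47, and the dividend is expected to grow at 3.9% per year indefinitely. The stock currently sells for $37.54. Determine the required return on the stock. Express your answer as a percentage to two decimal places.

13.14%

P = D₁/(r − g) ⇒ r = D₁/P + g = $3.4700/$37.54 + 0.039 = 0.092435 + 0.039 = 0.131435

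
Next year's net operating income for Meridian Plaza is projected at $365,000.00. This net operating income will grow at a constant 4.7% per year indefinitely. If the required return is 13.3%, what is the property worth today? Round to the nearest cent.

$4244186.05

Growing perpetuity: P = D₁ / (r − g) = $365,000.0000 / (0.133 − 0.047) = $4,244,186.05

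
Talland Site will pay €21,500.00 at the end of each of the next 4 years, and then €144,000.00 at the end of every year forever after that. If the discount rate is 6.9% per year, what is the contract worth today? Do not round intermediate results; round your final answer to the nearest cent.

€1671084.70

PV of 4-year annuity: €21,500.00 × [1 − (1+0.069)^−4] / 0.069 = 72989.74779
Perpetuity value at year 4: €144,000.00 / 0.069 = 2086956.52174
PV of perpetuity: 2086956.52174 / (1+0.069)^4 = 1598094.95512
Total PV = 72989.74779 + 1598094.95512 = 1671084.70292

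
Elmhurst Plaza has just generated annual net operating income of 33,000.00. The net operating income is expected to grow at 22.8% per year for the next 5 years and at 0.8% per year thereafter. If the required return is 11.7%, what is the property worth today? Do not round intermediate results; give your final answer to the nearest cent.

711300.57

D_1 = 40524.00000
D_2 = 49763.47200
D_3 = 61109.54362
D_4 = 75042.51956
D_5 = 92152.21402
Terminal value at year 5: TV = D_5×(1+g_2)/(r−g_2) = 92889.43173/0.109 = 852196.62140
P_0 = D_1/(1+r)^1 + D_2/(1+r)^2 + D_3/(1+r)^3 + D_4/(1+r)^4 + D_5/(1+r)^5 + TV/(1+r)^5
    = 36279.31961 + 39884.51609 + 43847.97293 + 48205.29164 + 52995.61158 + 490087.85750 = 711300.56934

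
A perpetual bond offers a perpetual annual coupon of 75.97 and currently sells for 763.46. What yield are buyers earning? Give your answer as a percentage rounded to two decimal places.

9.95%

P = C/r ⇒ r = C/P = 75.97/763.46 = 0.099508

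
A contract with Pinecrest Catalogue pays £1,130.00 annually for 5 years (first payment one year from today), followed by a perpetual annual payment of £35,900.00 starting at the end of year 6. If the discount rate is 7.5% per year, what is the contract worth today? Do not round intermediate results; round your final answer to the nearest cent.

PV of 5-year annuity: £1,130.00 × [1 − (1+0.075)^−5] / 0.075 = 4571.84994
Perpetuity value at year 5: £35,900.00 / 0.075 = 478666.66667
PV of perpetuity: 478666.66667 / (1+0.075)^5 = 333419.39868
Total PV = 4571.84994 + 333419.39868 = 337991.24862

£337991.25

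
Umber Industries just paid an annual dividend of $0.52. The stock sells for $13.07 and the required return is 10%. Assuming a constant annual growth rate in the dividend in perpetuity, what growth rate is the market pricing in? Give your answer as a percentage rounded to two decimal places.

5.79%

P = D₀(1+g)/(r−g) ⇒ P(r−g) = D₀(1+g) ⇒ g(P+D₀) = P·r − D₀
g = (P·r − D₀)/(P + D₀) = ($13.07×0.1 − $0.52) / ($13.07 + $0.52) = 0.057910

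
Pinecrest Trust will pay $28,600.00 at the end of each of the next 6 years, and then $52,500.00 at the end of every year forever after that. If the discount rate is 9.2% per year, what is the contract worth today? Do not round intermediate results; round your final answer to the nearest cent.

PV of 6-year annuity: $28,600.00 × [1 − (1+0.092)^−6] / 0.092 = 127535.83474
Perpetuity value at year 6: $52,500.00 / 0.092 = 570652.17391
PV of perpetuity: 570652.17391 / (1+0.092)^6 = 336539.19057
Total PV = 127535.83474 + 336539.19057 = 464075.02531

$464075.03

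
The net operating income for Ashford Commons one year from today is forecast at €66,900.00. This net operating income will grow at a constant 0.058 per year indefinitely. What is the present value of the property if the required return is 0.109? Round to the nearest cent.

Growing perpetuity: P = D₁ / (r − g) = €66,900.0000 / (0.109 − 0.058) = €1,311,764.71

€1311764.71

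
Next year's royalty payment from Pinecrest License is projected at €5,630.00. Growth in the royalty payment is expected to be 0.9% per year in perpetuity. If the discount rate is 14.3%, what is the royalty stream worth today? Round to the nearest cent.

€42014.93

Growing perpetuity: P = D₁ / (r − g) = €5,630.0000 / (0.143 − 0.009) = €42,014.93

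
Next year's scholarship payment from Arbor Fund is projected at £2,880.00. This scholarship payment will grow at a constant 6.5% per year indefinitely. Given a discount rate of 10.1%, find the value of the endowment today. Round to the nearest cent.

Growing perpetuity: P = D₁ / (r − g) = £2,880.0000 / (0.101 − 0.065) = £80,000.00

£80000.00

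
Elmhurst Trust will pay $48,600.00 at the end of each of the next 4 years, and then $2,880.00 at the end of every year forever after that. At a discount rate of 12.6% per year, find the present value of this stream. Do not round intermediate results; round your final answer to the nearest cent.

PV of 4-year annuity: $48,600.00 × [1 − (1+0.126)^−4] / 0.126 = 145769.03290
Perpetuity value at year 4: $2,880.00 / 0.126 = 22857.14286
PV of perpetuity: 22857.14286 / (1+0.126)^4 = 14218.97794
Total PV = 145769.03290 + 14218.97794 = 159988.01084

$159988.01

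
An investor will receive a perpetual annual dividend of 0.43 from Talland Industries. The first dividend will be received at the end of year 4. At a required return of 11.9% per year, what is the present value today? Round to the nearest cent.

Value at end of year 3: C / r = 0.43 / 0.119 = 3.6134
Discount to today: PV = 3.6134 / (1 + 0.119)^3 = 3.6134 / 1.401168 = 2.58

2.58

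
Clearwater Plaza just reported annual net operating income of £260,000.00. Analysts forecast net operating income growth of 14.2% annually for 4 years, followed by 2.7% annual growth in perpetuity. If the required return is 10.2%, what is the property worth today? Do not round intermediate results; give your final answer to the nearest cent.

D_1 = 296920.00000
D_2 = 339082.64000
D_3 = 387232.37488
D_4 = 442219.37211
Terminal value at year 4: TV = D_4×(1+g_2)/(r−g_2) = 454159.29516/0.075 = 6055457.26880
P_0 = D_1/(1+r)^1 + D_2/(1+r)^2 + D_3/(1+r)^3 + D_4/(1+r)^4 + TV/(1+r)^4
    = 269437.38657 + 279217.32801 + 289352.25824 + 299855.06253 + 4106015.32297 = 5243877.35832

£5243877.36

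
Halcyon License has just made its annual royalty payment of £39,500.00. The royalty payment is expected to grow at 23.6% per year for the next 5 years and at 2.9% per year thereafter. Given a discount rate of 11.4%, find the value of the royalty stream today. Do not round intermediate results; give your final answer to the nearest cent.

£1076682.89

D_1 = 48822.00000
D_2 = 60343.99200
D_3 = 74585.17411
D_4 = 92187.27520
D_5 = 113943.47215
Terminal value at year 5: TV = D_5×(1+g_2)/(r−g_2) = 117247.83284/0.085 = 1379386.26874
P_0 = D_1/(1+r)^1 + D_2/(1+r)^2 + D_3/(1+r)^3 + D_4/(1+r)^4 + D_5/(1+r)^5 + TV/(1+r)^5
    = 43825.85278 + 48625.45246 + 53950.68154 + 59859.10448 + 66414.58989 + 804007.21169 = 1076682.89284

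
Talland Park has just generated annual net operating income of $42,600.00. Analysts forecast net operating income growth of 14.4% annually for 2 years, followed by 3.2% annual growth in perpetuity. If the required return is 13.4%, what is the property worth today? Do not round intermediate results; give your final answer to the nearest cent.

D_1 = 48734.40000
D_2 = 55752.15360
Terminal value at year 2: TV = D_2×(1+g_2)/(r−g_2) = 57536.22252/0.102 = 564080.61289
P_0 = D_1/(1+r)^1 + D_2/(1+r)^2 + TV/(1+r)^2
    = 42975.66138 + 43354.63546 + 438646.89997 = 524977.19680

$524977.20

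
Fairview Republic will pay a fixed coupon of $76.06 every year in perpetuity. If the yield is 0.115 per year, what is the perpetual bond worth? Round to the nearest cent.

Level perpetuity: PV = C / r = $76.06 / 0.115 = $661.39

$661.39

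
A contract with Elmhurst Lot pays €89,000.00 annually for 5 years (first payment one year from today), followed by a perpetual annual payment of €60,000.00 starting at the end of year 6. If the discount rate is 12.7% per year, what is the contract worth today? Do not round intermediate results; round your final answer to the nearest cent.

€575191.72

PV of 5-year annuity: €89,000.00 × [1 − (1+0.127)^−5] / 0.127 = 315338.59490
Perpetuity value at year 5: €60,000.00 / 0.127 = 472440.94488
PV of perpetuity: 472440.94488 / (1+0.127)^5 = 259853.12809
Total PV = 315338.59490 + 259853.12809 = 575191.72300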